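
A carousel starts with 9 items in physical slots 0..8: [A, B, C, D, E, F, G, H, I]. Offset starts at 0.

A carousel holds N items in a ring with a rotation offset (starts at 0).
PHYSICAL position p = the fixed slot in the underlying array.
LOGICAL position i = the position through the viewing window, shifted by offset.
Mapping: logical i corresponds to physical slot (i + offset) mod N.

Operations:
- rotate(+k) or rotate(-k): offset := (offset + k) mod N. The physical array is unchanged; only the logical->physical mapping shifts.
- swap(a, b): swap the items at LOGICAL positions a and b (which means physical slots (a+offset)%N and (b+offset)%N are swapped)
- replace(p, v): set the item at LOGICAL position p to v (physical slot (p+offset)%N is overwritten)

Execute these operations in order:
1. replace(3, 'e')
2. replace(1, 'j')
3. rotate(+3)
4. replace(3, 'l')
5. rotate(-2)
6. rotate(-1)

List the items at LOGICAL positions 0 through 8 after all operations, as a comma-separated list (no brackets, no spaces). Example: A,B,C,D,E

After op 1 (replace(3, 'e')): offset=0, physical=[A,B,C,e,E,F,G,H,I], logical=[A,B,C,e,E,F,G,H,I]
After op 2 (replace(1, 'j')): offset=0, physical=[A,j,C,e,E,F,G,H,I], logical=[A,j,C,e,E,F,G,H,I]
After op 3 (rotate(+3)): offset=3, physical=[A,j,C,e,E,F,G,H,I], logical=[e,E,F,G,H,I,A,j,C]
After op 4 (replace(3, 'l')): offset=3, physical=[A,j,C,e,E,F,l,H,I], logical=[e,E,F,l,H,I,A,j,C]
After op 5 (rotate(-2)): offset=1, physical=[A,j,C,e,E,F,l,H,I], logical=[j,C,e,E,F,l,H,I,A]
After op 6 (rotate(-1)): offset=0, physical=[A,j,C,e,E,F,l,H,I], logical=[A,j,C,e,E,F,l,H,I]

Answer: A,j,C,e,E,F,l,H,I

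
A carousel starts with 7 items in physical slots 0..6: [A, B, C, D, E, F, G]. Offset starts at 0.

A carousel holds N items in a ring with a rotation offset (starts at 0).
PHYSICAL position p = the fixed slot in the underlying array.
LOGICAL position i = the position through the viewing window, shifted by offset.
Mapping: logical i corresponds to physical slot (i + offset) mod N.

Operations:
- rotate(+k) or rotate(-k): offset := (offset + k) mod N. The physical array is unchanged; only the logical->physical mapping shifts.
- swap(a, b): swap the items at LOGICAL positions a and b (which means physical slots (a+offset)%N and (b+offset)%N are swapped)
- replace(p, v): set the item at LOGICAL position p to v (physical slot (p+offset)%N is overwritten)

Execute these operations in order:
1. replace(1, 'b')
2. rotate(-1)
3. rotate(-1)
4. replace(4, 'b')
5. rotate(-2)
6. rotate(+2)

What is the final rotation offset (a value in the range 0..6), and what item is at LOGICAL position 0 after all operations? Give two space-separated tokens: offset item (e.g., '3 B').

After op 1 (replace(1, 'b')): offset=0, physical=[A,b,C,D,E,F,G], logical=[A,b,C,D,E,F,G]
After op 2 (rotate(-1)): offset=6, physical=[A,b,C,D,E,F,G], logical=[G,A,b,C,D,E,F]
After op 3 (rotate(-1)): offset=5, physical=[A,b,C,D,E,F,G], logical=[F,G,A,b,C,D,E]
After op 4 (replace(4, 'b')): offset=5, physical=[A,b,b,D,E,F,G], logical=[F,G,A,b,b,D,E]
After op 5 (rotate(-2)): offset=3, physical=[A,b,b,D,E,F,G], logical=[D,E,F,G,A,b,b]
After op 6 (rotate(+2)): offset=5, physical=[A,b,b,D,E,F,G], logical=[F,G,A,b,b,D,E]

Answer: 5 F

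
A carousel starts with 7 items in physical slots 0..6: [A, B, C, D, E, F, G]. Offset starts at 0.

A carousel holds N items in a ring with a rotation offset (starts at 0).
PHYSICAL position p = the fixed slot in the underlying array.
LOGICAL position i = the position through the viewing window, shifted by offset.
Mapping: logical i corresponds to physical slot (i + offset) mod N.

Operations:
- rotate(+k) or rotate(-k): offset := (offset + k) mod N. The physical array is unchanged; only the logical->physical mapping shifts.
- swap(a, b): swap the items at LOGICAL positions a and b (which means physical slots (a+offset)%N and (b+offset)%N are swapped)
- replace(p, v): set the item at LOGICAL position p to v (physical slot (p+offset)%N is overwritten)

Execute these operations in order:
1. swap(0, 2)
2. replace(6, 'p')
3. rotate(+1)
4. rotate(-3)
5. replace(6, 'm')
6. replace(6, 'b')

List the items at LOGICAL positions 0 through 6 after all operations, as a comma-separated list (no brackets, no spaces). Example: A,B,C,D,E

Answer: F,p,C,B,A,D,b

Derivation:
After op 1 (swap(0, 2)): offset=0, physical=[C,B,A,D,E,F,G], logical=[C,B,A,D,E,F,G]
After op 2 (replace(6, 'p')): offset=0, physical=[C,B,A,D,E,F,p], logical=[C,B,A,D,E,F,p]
After op 3 (rotate(+1)): offset=1, physical=[C,B,A,D,E,F,p], logical=[B,A,D,E,F,p,C]
After op 4 (rotate(-3)): offset=5, physical=[C,B,A,D,E,F,p], logical=[F,p,C,B,A,D,E]
After op 5 (replace(6, 'm')): offset=5, physical=[C,B,A,D,m,F,p], logical=[F,p,C,B,A,D,m]
After op 6 (replace(6, 'b')): offset=5, physical=[C,B,A,D,b,F,p], logical=[F,p,C,B,A,D,b]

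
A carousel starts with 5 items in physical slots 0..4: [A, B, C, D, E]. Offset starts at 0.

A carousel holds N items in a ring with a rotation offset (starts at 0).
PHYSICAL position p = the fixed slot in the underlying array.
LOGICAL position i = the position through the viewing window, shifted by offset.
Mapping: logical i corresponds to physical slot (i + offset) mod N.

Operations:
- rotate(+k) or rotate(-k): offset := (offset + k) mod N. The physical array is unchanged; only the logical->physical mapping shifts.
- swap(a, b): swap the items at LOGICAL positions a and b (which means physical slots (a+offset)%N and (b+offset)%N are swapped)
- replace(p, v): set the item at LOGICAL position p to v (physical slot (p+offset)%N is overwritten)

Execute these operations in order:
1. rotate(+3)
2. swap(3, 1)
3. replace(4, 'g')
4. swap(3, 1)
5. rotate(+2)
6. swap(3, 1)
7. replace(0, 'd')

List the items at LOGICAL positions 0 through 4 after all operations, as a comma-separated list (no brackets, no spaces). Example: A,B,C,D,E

Answer: d,D,g,B,E

Derivation:
After op 1 (rotate(+3)): offset=3, physical=[A,B,C,D,E], logical=[D,E,A,B,C]
After op 2 (swap(3, 1)): offset=3, physical=[A,E,C,D,B], logical=[D,B,A,E,C]
After op 3 (replace(4, 'g')): offset=3, physical=[A,E,g,D,B], logical=[D,B,A,E,g]
After op 4 (swap(3, 1)): offset=3, physical=[A,B,g,D,E], logical=[D,E,A,B,g]
After op 5 (rotate(+2)): offset=0, physical=[A,B,g,D,E], logical=[A,B,g,D,E]
After op 6 (swap(3, 1)): offset=0, physical=[A,D,g,B,E], logical=[A,D,g,B,E]
After op 7 (replace(0, 'd')): offset=0, physical=[d,D,g,B,E], logical=[d,D,g,B,E]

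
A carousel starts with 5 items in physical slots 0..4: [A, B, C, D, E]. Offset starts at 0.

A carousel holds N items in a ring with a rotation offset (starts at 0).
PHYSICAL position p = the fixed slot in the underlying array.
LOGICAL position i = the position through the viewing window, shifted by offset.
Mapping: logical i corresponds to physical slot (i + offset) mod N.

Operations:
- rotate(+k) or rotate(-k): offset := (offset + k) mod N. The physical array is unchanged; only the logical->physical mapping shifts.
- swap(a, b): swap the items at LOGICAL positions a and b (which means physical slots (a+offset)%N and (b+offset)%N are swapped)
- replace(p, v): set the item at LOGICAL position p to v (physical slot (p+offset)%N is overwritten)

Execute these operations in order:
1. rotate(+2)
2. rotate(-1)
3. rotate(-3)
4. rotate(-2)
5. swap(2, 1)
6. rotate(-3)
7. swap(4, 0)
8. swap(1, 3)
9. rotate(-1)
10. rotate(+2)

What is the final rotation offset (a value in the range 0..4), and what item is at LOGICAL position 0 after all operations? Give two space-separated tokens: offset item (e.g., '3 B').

Answer: 4 B

Derivation:
After op 1 (rotate(+2)): offset=2, physical=[A,B,C,D,E], logical=[C,D,E,A,B]
After op 2 (rotate(-1)): offset=1, physical=[A,B,C,D,E], logical=[B,C,D,E,A]
After op 3 (rotate(-3)): offset=3, physical=[A,B,C,D,E], logical=[D,E,A,B,C]
After op 4 (rotate(-2)): offset=1, physical=[A,B,C,D,E], logical=[B,C,D,E,A]
After op 5 (swap(2, 1)): offset=1, physical=[A,B,D,C,E], logical=[B,D,C,E,A]
After op 6 (rotate(-3)): offset=3, physical=[A,B,D,C,E], logical=[C,E,A,B,D]
After op 7 (swap(4, 0)): offset=3, physical=[A,B,C,D,E], logical=[D,E,A,B,C]
After op 8 (swap(1, 3)): offset=3, physical=[A,E,C,D,B], logical=[D,B,A,E,C]
After op 9 (rotate(-1)): offset=2, physical=[A,E,C,D,B], logical=[C,D,B,A,E]
After op 10 (rotate(+2)): offset=4, physical=[A,E,C,D,B], logical=[B,A,E,C,D]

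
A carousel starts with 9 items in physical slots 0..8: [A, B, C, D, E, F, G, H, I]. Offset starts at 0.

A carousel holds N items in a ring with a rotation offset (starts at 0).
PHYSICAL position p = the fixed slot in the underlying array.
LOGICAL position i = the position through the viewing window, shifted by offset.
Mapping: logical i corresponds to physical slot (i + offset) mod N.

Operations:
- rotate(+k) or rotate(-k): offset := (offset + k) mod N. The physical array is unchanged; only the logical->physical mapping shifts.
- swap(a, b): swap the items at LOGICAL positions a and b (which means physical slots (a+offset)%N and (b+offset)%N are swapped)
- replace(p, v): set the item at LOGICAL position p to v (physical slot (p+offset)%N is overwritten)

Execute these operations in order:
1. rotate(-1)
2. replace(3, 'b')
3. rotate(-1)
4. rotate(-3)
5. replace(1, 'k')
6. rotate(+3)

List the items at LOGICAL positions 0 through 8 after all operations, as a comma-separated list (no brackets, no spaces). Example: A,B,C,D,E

After op 1 (rotate(-1)): offset=8, physical=[A,B,C,D,E,F,G,H,I], logical=[I,A,B,C,D,E,F,G,H]
After op 2 (replace(3, 'b')): offset=8, physical=[A,B,b,D,E,F,G,H,I], logical=[I,A,B,b,D,E,F,G,H]
After op 3 (rotate(-1)): offset=7, physical=[A,B,b,D,E,F,G,H,I], logical=[H,I,A,B,b,D,E,F,G]
After op 4 (rotate(-3)): offset=4, physical=[A,B,b,D,E,F,G,H,I], logical=[E,F,G,H,I,A,B,b,D]
After op 5 (replace(1, 'k')): offset=4, physical=[A,B,b,D,E,k,G,H,I], logical=[E,k,G,H,I,A,B,b,D]
After op 6 (rotate(+3)): offset=7, physical=[A,B,b,D,E,k,G,H,I], logical=[H,I,A,B,b,D,E,k,G]

Answer: H,I,A,B,b,D,E,k,G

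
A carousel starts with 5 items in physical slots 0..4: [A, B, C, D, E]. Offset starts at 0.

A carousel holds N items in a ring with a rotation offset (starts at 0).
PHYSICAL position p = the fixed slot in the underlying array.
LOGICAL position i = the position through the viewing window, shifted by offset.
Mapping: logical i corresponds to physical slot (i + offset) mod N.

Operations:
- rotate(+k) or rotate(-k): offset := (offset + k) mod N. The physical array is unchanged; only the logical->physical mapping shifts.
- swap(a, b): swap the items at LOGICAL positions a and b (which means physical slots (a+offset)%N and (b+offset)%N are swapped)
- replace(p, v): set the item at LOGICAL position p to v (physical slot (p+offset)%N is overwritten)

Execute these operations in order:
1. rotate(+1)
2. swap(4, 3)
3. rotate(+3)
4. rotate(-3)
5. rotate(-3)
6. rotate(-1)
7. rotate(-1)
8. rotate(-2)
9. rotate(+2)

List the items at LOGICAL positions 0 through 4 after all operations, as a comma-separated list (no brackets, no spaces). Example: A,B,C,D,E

After op 1 (rotate(+1)): offset=1, physical=[A,B,C,D,E], logical=[B,C,D,E,A]
After op 2 (swap(4, 3)): offset=1, physical=[E,B,C,D,A], logical=[B,C,D,A,E]
After op 3 (rotate(+3)): offset=4, physical=[E,B,C,D,A], logical=[A,E,B,C,D]
After op 4 (rotate(-3)): offset=1, physical=[E,B,C,D,A], logical=[B,C,D,A,E]
After op 5 (rotate(-3)): offset=3, physical=[E,B,C,D,A], logical=[D,A,E,B,C]
After op 6 (rotate(-1)): offset=2, physical=[E,B,C,D,A], logical=[C,D,A,E,B]
After op 7 (rotate(-1)): offset=1, physical=[E,B,C,D,A], logical=[B,C,D,A,E]
After op 8 (rotate(-2)): offset=4, physical=[E,B,C,D,A], logical=[A,E,B,C,D]
After op 9 (rotate(+2)): offset=1, physical=[E,B,C,D,A], logical=[B,C,D,A,E]

Answer: B,C,D,A,E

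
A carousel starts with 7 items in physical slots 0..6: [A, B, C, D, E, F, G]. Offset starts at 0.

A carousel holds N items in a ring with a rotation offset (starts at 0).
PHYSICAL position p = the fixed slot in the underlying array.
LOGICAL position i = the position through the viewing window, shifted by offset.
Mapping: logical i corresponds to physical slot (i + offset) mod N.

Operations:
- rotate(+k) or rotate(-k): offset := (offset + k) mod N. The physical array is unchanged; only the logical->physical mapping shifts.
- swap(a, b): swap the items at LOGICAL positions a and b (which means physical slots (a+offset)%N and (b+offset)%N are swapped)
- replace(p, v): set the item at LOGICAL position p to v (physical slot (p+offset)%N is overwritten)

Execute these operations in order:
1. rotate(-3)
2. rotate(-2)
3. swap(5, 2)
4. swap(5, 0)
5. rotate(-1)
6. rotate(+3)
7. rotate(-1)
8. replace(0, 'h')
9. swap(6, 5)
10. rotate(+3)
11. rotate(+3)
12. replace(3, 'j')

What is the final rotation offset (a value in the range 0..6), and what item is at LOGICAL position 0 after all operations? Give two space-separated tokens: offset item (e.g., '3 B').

After op 1 (rotate(-3)): offset=4, physical=[A,B,C,D,E,F,G], logical=[E,F,G,A,B,C,D]
After op 2 (rotate(-2)): offset=2, physical=[A,B,C,D,E,F,G], logical=[C,D,E,F,G,A,B]
After op 3 (swap(5, 2)): offset=2, physical=[E,B,C,D,A,F,G], logical=[C,D,A,F,G,E,B]
After op 4 (swap(5, 0)): offset=2, physical=[C,B,E,D,A,F,G], logical=[E,D,A,F,G,C,B]
After op 5 (rotate(-1)): offset=1, physical=[C,B,E,D,A,F,G], logical=[B,E,D,A,F,G,C]
After op 6 (rotate(+3)): offset=4, physical=[C,B,E,D,A,F,G], logical=[A,F,G,C,B,E,D]
After op 7 (rotate(-1)): offset=3, physical=[C,B,E,D,A,F,G], logical=[D,A,F,G,C,B,E]
After op 8 (replace(0, 'h')): offset=3, physical=[C,B,E,h,A,F,G], logical=[h,A,F,G,C,B,E]
After op 9 (swap(6, 5)): offset=3, physical=[C,E,B,h,A,F,G], logical=[h,A,F,G,C,E,B]
After op 10 (rotate(+3)): offset=6, physical=[C,E,B,h,A,F,G], logical=[G,C,E,B,h,A,F]
After op 11 (rotate(+3)): offset=2, physical=[C,E,B,h,A,F,G], logical=[B,h,A,F,G,C,E]
After op 12 (replace(3, 'j')): offset=2, physical=[C,E,B,h,A,j,G], logical=[B,h,A,j,G,C,E]

Answer: 2 B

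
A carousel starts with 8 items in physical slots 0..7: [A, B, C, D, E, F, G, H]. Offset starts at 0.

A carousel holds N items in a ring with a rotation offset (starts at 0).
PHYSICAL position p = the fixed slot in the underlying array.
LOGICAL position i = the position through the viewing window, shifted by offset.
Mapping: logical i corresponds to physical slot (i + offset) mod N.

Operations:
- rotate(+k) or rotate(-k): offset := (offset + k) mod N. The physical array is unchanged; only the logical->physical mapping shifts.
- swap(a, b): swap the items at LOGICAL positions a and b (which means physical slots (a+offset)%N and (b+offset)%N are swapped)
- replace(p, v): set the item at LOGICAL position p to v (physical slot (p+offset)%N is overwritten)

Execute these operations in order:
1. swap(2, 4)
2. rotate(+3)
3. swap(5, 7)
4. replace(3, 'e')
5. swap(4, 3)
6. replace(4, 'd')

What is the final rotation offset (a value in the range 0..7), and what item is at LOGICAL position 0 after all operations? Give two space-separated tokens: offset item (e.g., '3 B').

Answer: 3 D

Derivation:
After op 1 (swap(2, 4)): offset=0, physical=[A,B,E,D,C,F,G,H], logical=[A,B,E,D,C,F,G,H]
After op 2 (rotate(+3)): offset=3, physical=[A,B,E,D,C,F,G,H], logical=[D,C,F,G,H,A,B,E]
After op 3 (swap(5, 7)): offset=3, physical=[E,B,A,D,C,F,G,H], logical=[D,C,F,G,H,E,B,A]
After op 4 (replace(3, 'e')): offset=3, physical=[E,B,A,D,C,F,e,H], logical=[D,C,F,e,H,E,B,A]
After op 5 (swap(4, 3)): offset=3, physical=[E,B,A,D,C,F,H,e], logical=[D,C,F,H,e,E,B,A]
After op 6 (replace(4, 'd')): offset=3, physical=[E,B,A,D,C,F,H,d], logical=[D,C,F,H,d,E,B,A]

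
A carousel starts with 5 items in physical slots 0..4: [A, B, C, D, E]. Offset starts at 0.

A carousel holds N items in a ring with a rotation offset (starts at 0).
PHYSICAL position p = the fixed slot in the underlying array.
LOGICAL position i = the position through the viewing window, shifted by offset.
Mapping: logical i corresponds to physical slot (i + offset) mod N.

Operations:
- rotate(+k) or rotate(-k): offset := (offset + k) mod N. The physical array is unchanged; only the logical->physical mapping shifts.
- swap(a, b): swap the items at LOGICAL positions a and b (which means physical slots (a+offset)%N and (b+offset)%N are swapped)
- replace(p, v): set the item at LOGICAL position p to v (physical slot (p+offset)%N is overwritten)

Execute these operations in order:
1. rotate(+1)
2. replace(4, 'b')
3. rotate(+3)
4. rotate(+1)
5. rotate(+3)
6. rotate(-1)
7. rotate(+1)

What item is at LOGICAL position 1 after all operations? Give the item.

Answer: E

Derivation:
After op 1 (rotate(+1)): offset=1, physical=[A,B,C,D,E], logical=[B,C,D,E,A]
After op 2 (replace(4, 'b')): offset=1, physical=[b,B,C,D,E], logical=[B,C,D,E,b]
After op 3 (rotate(+3)): offset=4, physical=[b,B,C,D,E], logical=[E,b,B,C,D]
After op 4 (rotate(+1)): offset=0, physical=[b,B,C,D,E], logical=[b,B,C,D,E]
After op 5 (rotate(+3)): offset=3, physical=[b,B,C,D,E], logical=[D,E,b,B,C]
After op 6 (rotate(-1)): offset=2, physical=[b,B,C,D,E], logical=[C,D,E,b,B]
After op 7 (rotate(+1)): offset=3, physical=[b,B,C,D,E], logical=[D,E,b,B,C]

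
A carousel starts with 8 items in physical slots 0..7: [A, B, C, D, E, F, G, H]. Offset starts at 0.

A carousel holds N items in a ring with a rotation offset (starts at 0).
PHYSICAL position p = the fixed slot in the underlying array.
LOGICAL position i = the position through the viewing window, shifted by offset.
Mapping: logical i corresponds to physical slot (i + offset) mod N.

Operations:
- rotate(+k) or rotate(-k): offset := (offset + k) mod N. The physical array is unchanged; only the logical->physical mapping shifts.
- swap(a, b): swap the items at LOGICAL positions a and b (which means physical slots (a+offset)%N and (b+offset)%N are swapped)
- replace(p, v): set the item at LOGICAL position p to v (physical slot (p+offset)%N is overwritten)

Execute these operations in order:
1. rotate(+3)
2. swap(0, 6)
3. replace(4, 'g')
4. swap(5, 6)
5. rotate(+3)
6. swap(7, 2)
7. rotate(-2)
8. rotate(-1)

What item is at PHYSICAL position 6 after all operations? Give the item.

Answer: G

Derivation:
After op 1 (rotate(+3)): offset=3, physical=[A,B,C,D,E,F,G,H], logical=[D,E,F,G,H,A,B,C]
After op 2 (swap(0, 6)): offset=3, physical=[A,D,C,B,E,F,G,H], logical=[B,E,F,G,H,A,D,C]
After op 3 (replace(4, 'g')): offset=3, physical=[A,D,C,B,E,F,G,g], logical=[B,E,F,G,g,A,D,C]
After op 4 (swap(5, 6)): offset=3, physical=[D,A,C,B,E,F,G,g], logical=[B,E,F,G,g,D,A,C]
After op 5 (rotate(+3)): offset=6, physical=[D,A,C,B,E,F,G,g], logical=[G,g,D,A,C,B,E,F]
After op 6 (swap(7, 2)): offset=6, physical=[F,A,C,B,E,D,G,g], logical=[G,g,F,A,C,B,E,D]
After op 7 (rotate(-2)): offset=4, physical=[F,A,C,B,E,D,G,g], logical=[E,D,G,g,F,A,C,B]
After op 8 (rotate(-1)): offset=3, physical=[F,A,C,B,E,D,G,g], logical=[B,E,D,G,g,F,A,C]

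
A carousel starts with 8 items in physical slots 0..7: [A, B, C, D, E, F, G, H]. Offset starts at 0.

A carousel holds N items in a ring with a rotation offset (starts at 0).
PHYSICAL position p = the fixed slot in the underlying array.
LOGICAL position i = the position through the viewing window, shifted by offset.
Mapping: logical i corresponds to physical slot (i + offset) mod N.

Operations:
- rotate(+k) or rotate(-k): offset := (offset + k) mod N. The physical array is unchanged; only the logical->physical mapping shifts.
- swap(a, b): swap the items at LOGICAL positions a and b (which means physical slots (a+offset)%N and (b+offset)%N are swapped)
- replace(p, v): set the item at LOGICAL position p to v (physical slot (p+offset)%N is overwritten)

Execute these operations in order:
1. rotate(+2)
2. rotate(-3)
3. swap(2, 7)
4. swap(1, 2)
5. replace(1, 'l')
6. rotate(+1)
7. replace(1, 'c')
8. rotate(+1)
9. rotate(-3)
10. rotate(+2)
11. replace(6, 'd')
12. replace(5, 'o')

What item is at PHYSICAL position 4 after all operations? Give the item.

Answer: E

Derivation:
After op 1 (rotate(+2)): offset=2, physical=[A,B,C,D,E,F,G,H], logical=[C,D,E,F,G,H,A,B]
After op 2 (rotate(-3)): offset=7, physical=[A,B,C,D,E,F,G,H], logical=[H,A,B,C,D,E,F,G]
After op 3 (swap(2, 7)): offset=7, physical=[A,G,C,D,E,F,B,H], logical=[H,A,G,C,D,E,F,B]
After op 4 (swap(1, 2)): offset=7, physical=[G,A,C,D,E,F,B,H], logical=[H,G,A,C,D,E,F,B]
After op 5 (replace(1, 'l')): offset=7, physical=[l,A,C,D,E,F,B,H], logical=[H,l,A,C,D,E,F,B]
After op 6 (rotate(+1)): offset=0, physical=[l,A,C,D,E,F,B,H], logical=[l,A,C,D,E,F,B,H]
After op 7 (replace(1, 'c')): offset=0, physical=[l,c,C,D,E,F,B,H], logical=[l,c,C,D,E,F,B,H]
After op 8 (rotate(+1)): offset=1, physical=[l,c,C,D,E,F,B,H], logical=[c,C,D,E,F,B,H,l]
After op 9 (rotate(-3)): offset=6, physical=[l,c,C,D,E,F,B,H], logical=[B,H,l,c,C,D,E,F]
After op 10 (rotate(+2)): offset=0, physical=[l,c,C,D,E,F,B,H], logical=[l,c,C,D,E,F,B,H]
After op 11 (replace(6, 'd')): offset=0, physical=[l,c,C,D,E,F,d,H], logical=[l,c,C,D,E,F,d,H]
After op 12 (replace(5, 'o')): offset=0, physical=[l,c,C,D,E,o,d,H], logical=[l,c,C,D,E,o,d,H]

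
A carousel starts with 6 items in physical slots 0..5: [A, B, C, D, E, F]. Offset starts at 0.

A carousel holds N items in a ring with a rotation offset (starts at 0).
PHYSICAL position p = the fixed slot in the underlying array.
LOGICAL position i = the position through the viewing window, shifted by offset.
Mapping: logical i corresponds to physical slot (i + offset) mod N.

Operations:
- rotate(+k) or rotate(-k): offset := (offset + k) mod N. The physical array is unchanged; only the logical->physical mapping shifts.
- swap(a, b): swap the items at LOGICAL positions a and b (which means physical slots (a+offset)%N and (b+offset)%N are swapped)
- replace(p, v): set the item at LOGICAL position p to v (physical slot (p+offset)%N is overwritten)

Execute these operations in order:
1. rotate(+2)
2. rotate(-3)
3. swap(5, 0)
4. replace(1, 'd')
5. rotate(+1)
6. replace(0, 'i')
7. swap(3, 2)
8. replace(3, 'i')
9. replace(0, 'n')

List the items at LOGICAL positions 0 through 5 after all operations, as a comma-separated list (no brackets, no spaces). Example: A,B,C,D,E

Answer: n,B,D,i,F,E

Derivation:
After op 1 (rotate(+2)): offset=2, physical=[A,B,C,D,E,F], logical=[C,D,E,F,A,B]
After op 2 (rotate(-3)): offset=5, physical=[A,B,C,D,E,F], logical=[F,A,B,C,D,E]
After op 3 (swap(5, 0)): offset=5, physical=[A,B,C,D,F,E], logical=[E,A,B,C,D,F]
After op 4 (replace(1, 'd')): offset=5, physical=[d,B,C,D,F,E], logical=[E,d,B,C,D,F]
After op 5 (rotate(+1)): offset=0, physical=[d,B,C,D,F,E], logical=[d,B,C,D,F,E]
After op 6 (replace(0, 'i')): offset=0, physical=[i,B,C,D,F,E], logical=[i,B,C,D,F,E]
After op 7 (swap(3, 2)): offset=0, physical=[i,B,D,C,F,E], logical=[i,B,D,C,F,E]
After op 8 (replace(3, 'i')): offset=0, physical=[i,B,D,i,F,E], logical=[i,B,D,i,F,E]
After op 9 (replace(0, 'n')): offset=0, physical=[n,B,D,i,F,E], logical=[n,B,D,i,F,E]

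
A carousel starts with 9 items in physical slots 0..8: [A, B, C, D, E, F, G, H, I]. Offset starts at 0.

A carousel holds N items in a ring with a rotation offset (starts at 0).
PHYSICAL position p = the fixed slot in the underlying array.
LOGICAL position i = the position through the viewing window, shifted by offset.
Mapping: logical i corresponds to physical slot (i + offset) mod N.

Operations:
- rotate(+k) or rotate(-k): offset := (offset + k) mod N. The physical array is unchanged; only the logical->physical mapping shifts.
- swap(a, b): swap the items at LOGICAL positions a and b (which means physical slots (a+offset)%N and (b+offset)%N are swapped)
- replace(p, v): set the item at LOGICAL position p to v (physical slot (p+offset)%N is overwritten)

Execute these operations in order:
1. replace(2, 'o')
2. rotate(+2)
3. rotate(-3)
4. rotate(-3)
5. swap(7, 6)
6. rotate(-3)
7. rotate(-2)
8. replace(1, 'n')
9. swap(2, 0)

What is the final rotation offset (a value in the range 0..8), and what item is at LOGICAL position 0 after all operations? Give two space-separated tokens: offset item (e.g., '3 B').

After op 1 (replace(2, 'o')): offset=0, physical=[A,B,o,D,E,F,G,H,I], logical=[A,B,o,D,E,F,G,H,I]
After op 2 (rotate(+2)): offset=2, physical=[A,B,o,D,E,F,G,H,I], logical=[o,D,E,F,G,H,I,A,B]
After op 3 (rotate(-3)): offset=8, physical=[A,B,o,D,E,F,G,H,I], logical=[I,A,B,o,D,E,F,G,H]
After op 4 (rotate(-3)): offset=5, physical=[A,B,o,D,E,F,G,H,I], logical=[F,G,H,I,A,B,o,D,E]
After op 5 (swap(7, 6)): offset=5, physical=[A,B,D,o,E,F,G,H,I], logical=[F,G,H,I,A,B,D,o,E]
After op 6 (rotate(-3)): offset=2, physical=[A,B,D,o,E,F,G,H,I], logical=[D,o,E,F,G,H,I,A,B]
After op 7 (rotate(-2)): offset=0, physical=[A,B,D,o,E,F,G,H,I], logical=[A,B,D,o,E,F,G,H,I]
After op 8 (replace(1, 'n')): offset=0, physical=[A,n,D,o,E,F,G,H,I], logical=[A,n,D,o,E,F,G,H,I]
After op 9 (swap(2, 0)): offset=0, physical=[D,n,A,o,E,F,G,H,I], logical=[D,n,A,o,E,F,G,H,I]

Answer: 0 D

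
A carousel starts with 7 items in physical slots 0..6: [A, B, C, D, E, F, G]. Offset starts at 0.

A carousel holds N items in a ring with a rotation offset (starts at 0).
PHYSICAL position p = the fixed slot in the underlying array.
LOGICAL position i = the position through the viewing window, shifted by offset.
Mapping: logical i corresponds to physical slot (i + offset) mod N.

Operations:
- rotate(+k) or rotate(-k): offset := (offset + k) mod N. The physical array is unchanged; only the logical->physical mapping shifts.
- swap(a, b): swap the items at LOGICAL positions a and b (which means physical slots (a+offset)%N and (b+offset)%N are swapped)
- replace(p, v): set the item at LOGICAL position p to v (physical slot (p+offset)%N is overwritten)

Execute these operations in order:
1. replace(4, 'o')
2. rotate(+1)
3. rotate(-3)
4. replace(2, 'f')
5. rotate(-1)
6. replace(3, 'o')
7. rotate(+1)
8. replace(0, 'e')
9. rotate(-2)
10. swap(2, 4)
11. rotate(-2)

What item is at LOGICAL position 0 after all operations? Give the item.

Answer: B

Derivation:
After op 1 (replace(4, 'o')): offset=0, physical=[A,B,C,D,o,F,G], logical=[A,B,C,D,o,F,G]
After op 2 (rotate(+1)): offset=1, physical=[A,B,C,D,o,F,G], logical=[B,C,D,o,F,G,A]
After op 3 (rotate(-3)): offset=5, physical=[A,B,C,D,o,F,G], logical=[F,G,A,B,C,D,o]
After op 4 (replace(2, 'f')): offset=5, physical=[f,B,C,D,o,F,G], logical=[F,G,f,B,C,D,o]
After op 5 (rotate(-1)): offset=4, physical=[f,B,C,D,o,F,G], logical=[o,F,G,f,B,C,D]
After op 6 (replace(3, 'o')): offset=4, physical=[o,B,C,D,o,F,G], logical=[o,F,G,o,B,C,D]
After op 7 (rotate(+1)): offset=5, physical=[o,B,C,D,o,F,G], logical=[F,G,o,B,C,D,o]
After op 8 (replace(0, 'e')): offset=5, physical=[o,B,C,D,o,e,G], logical=[e,G,o,B,C,D,o]
After op 9 (rotate(-2)): offset=3, physical=[o,B,C,D,o,e,G], logical=[D,o,e,G,o,B,C]
After op 10 (swap(2, 4)): offset=3, physical=[e,B,C,D,o,o,G], logical=[D,o,o,G,e,B,C]
After op 11 (rotate(-2)): offset=1, physical=[e,B,C,D,o,o,G], logical=[B,C,D,o,o,G,e]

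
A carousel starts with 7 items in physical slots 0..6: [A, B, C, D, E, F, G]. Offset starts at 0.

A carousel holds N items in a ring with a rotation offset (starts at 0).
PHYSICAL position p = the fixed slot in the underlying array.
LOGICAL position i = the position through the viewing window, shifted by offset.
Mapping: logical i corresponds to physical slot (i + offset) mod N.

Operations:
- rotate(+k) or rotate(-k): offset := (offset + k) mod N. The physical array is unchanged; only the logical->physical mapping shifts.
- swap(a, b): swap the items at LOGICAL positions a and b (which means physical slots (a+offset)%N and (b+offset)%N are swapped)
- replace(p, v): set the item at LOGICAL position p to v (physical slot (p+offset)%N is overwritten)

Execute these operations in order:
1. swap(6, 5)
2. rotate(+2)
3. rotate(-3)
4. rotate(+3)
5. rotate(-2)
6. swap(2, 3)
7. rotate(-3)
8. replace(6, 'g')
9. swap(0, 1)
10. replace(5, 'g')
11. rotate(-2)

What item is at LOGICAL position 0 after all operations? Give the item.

Answer: g

Derivation:
After op 1 (swap(6, 5)): offset=0, physical=[A,B,C,D,E,G,F], logical=[A,B,C,D,E,G,F]
After op 2 (rotate(+2)): offset=2, physical=[A,B,C,D,E,G,F], logical=[C,D,E,G,F,A,B]
After op 3 (rotate(-3)): offset=6, physical=[A,B,C,D,E,G,F], logical=[F,A,B,C,D,E,G]
After op 4 (rotate(+3)): offset=2, physical=[A,B,C,D,E,G,F], logical=[C,D,E,G,F,A,B]
After op 5 (rotate(-2)): offset=0, physical=[A,B,C,D,E,G,F], logical=[A,B,C,D,E,G,F]
After op 6 (swap(2, 3)): offset=0, physical=[A,B,D,C,E,G,F], logical=[A,B,D,C,E,G,F]
After op 7 (rotate(-3)): offset=4, physical=[A,B,D,C,E,G,F], logical=[E,G,F,A,B,D,C]
After op 8 (replace(6, 'g')): offset=4, physical=[A,B,D,g,E,G,F], logical=[E,G,F,A,B,D,g]
After op 9 (swap(0, 1)): offset=4, physical=[A,B,D,g,G,E,F], logical=[G,E,F,A,B,D,g]
After op 10 (replace(5, 'g')): offset=4, physical=[A,B,g,g,G,E,F], logical=[G,E,F,A,B,g,g]
After op 11 (rotate(-2)): offset=2, physical=[A,B,g,g,G,E,F], logical=[g,g,G,E,F,A,B]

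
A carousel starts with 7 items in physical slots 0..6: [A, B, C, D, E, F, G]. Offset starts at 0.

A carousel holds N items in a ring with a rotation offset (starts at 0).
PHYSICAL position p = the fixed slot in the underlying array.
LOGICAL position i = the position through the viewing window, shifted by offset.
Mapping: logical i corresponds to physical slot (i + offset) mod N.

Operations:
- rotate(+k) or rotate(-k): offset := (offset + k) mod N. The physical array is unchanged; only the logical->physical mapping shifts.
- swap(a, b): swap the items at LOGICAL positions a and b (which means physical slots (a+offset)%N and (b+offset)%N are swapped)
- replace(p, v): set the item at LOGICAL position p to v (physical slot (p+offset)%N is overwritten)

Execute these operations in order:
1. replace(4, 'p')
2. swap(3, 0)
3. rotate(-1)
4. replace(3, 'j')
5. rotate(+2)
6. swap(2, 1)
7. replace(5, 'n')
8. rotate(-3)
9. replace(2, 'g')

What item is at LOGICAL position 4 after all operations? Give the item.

Answer: A

Derivation:
After op 1 (replace(4, 'p')): offset=0, physical=[A,B,C,D,p,F,G], logical=[A,B,C,D,p,F,G]
After op 2 (swap(3, 0)): offset=0, physical=[D,B,C,A,p,F,G], logical=[D,B,C,A,p,F,G]
After op 3 (rotate(-1)): offset=6, physical=[D,B,C,A,p,F,G], logical=[G,D,B,C,A,p,F]
After op 4 (replace(3, 'j')): offset=6, physical=[D,B,j,A,p,F,G], logical=[G,D,B,j,A,p,F]
After op 5 (rotate(+2)): offset=1, physical=[D,B,j,A,p,F,G], logical=[B,j,A,p,F,G,D]
After op 6 (swap(2, 1)): offset=1, physical=[D,B,A,j,p,F,G], logical=[B,A,j,p,F,G,D]
After op 7 (replace(5, 'n')): offset=1, physical=[D,B,A,j,p,F,n], logical=[B,A,j,p,F,n,D]
After op 8 (rotate(-3)): offset=5, physical=[D,B,A,j,p,F,n], logical=[F,n,D,B,A,j,p]
After op 9 (replace(2, 'g')): offset=5, physical=[g,B,A,j,p,F,n], logical=[F,n,g,B,A,j,p]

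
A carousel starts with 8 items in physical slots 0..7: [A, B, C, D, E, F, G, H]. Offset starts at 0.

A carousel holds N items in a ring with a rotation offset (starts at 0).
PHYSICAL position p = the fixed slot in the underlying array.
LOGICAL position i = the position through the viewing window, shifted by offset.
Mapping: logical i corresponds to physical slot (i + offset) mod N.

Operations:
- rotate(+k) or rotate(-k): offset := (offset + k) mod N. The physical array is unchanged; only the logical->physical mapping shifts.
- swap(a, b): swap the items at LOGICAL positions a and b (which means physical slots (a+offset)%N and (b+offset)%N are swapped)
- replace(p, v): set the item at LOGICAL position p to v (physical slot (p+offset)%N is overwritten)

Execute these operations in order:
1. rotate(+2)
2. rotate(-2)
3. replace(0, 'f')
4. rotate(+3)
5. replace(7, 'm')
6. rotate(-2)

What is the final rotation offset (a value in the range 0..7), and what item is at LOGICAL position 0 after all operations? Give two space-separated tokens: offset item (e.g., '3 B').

After op 1 (rotate(+2)): offset=2, physical=[A,B,C,D,E,F,G,H], logical=[C,D,E,F,G,H,A,B]
After op 2 (rotate(-2)): offset=0, physical=[A,B,C,D,E,F,G,H], logical=[A,B,C,D,E,F,G,H]
After op 3 (replace(0, 'f')): offset=0, physical=[f,B,C,D,E,F,G,H], logical=[f,B,C,D,E,F,G,H]
After op 4 (rotate(+3)): offset=3, physical=[f,B,C,D,E,F,G,H], logical=[D,E,F,G,H,f,B,C]
After op 5 (replace(7, 'm')): offset=3, physical=[f,B,m,D,E,F,G,H], logical=[D,E,F,G,H,f,B,m]
After op 6 (rotate(-2)): offset=1, physical=[f,B,m,D,E,F,G,H], logical=[B,m,D,E,F,G,H,f]

Answer: 1 B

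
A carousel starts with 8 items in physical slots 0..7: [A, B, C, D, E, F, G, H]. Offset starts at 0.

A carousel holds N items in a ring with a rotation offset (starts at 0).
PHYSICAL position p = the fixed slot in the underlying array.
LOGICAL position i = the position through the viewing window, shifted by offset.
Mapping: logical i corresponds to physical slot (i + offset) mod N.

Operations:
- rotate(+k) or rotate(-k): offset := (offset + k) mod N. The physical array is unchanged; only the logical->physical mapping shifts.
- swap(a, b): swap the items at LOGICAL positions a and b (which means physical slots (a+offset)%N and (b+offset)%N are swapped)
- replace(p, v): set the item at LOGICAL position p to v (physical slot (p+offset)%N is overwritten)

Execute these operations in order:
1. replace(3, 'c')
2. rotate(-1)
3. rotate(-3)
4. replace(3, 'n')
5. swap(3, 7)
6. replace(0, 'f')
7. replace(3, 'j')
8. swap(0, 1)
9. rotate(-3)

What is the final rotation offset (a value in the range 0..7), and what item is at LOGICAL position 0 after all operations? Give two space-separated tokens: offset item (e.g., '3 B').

After op 1 (replace(3, 'c')): offset=0, physical=[A,B,C,c,E,F,G,H], logical=[A,B,C,c,E,F,G,H]
After op 2 (rotate(-1)): offset=7, physical=[A,B,C,c,E,F,G,H], logical=[H,A,B,C,c,E,F,G]
After op 3 (rotate(-3)): offset=4, physical=[A,B,C,c,E,F,G,H], logical=[E,F,G,H,A,B,C,c]
After op 4 (replace(3, 'n')): offset=4, physical=[A,B,C,c,E,F,G,n], logical=[E,F,G,n,A,B,C,c]
After op 5 (swap(3, 7)): offset=4, physical=[A,B,C,n,E,F,G,c], logical=[E,F,G,c,A,B,C,n]
After op 6 (replace(0, 'f')): offset=4, physical=[A,B,C,n,f,F,G,c], logical=[f,F,G,c,A,B,C,n]
After op 7 (replace(3, 'j')): offset=4, physical=[A,B,C,n,f,F,G,j], logical=[f,F,G,j,A,B,C,n]
After op 8 (swap(0, 1)): offset=4, physical=[A,B,C,n,F,f,G,j], logical=[F,f,G,j,A,B,C,n]
After op 9 (rotate(-3)): offset=1, physical=[A,B,C,n,F,f,G,j], logical=[B,C,n,F,f,G,j,A]

Answer: 1 B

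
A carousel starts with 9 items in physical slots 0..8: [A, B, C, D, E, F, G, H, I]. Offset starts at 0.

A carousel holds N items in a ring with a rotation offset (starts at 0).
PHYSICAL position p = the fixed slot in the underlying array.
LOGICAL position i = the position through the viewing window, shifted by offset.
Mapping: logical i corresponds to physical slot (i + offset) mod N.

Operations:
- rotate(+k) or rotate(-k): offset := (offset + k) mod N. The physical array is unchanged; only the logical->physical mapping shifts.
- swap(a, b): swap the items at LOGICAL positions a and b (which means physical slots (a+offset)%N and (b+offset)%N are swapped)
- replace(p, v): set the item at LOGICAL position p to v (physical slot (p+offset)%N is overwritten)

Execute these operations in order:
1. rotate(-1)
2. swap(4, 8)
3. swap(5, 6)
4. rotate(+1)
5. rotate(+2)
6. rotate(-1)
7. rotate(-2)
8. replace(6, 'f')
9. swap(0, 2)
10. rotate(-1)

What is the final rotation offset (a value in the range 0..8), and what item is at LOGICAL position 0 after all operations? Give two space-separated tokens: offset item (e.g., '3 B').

Answer: 7 D

Derivation:
After op 1 (rotate(-1)): offset=8, physical=[A,B,C,D,E,F,G,H,I], logical=[I,A,B,C,D,E,F,G,H]
After op 2 (swap(4, 8)): offset=8, physical=[A,B,C,H,E,F,G,D,I], logical=[I,A,B,C,H,E,F,G,D]
After op 3 (swap(5, 6)): offset=8, physical=[A,B,C,H,F,E,G,D,I], logical=[I,A,B,C,H,F,E,G,D]
After op 4 (rotate(+1)): offset=0, physical=[A,B,C,H,F,E,G,D,I], logical=[A,B,C,H,F,E,G,D,I]
After op 5 (rotate(+2)): offset=2, physical=[A,B,C,H,F,E,G,D,I], logical=[C,H,F,E,G,D,I,A,B]
After op 6 (rotate(-1)): offset=1, physical=[A,B,C,H,F,E,G,D,I], logical=[B,C,H,F,E,G,D,I,A]
After op 7 (rotate(-2)): offset=8, physical=[A,B,C,H,F,E,G,D,I], logical=[I,A,B,C,H,F,E,G,D]
After op 8 (replace(6, 'f')): offset=8, physical=[A,B,C,H,F,f,G,D,I], logical=[I,A,B,C,H,F,f,G,D]
After op 9 (swap(0, 2)): offset=8, physical=[A,I,C,H,F,f,G,D,B], logical=[B,A,I,C,H,F,f,G,D]
After op 10 (rotate(-1)): offset=7, physical=[A,I,C,H,F,f,G,D,B], logical=[D,B,A,I,C,H,F,f,G]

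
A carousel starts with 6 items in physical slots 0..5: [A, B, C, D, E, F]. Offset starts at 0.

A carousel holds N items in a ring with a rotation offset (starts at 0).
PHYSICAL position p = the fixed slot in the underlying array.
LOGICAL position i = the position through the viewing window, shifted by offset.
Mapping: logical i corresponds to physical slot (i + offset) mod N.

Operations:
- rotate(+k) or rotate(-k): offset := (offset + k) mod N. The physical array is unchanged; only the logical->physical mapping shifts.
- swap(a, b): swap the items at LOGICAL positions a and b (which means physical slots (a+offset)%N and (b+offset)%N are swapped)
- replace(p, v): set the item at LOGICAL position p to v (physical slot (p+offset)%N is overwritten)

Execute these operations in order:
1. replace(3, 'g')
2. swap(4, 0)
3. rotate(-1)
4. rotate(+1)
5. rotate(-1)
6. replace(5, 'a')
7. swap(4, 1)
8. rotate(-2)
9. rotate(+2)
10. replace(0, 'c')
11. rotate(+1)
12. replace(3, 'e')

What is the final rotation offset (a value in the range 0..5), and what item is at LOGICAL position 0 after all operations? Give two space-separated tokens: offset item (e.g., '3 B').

Answer: 0 g

Derivation:
After op 1 (replace(3, 'g')): offset=0, physical=[A,B,C,g,E,F], logical=[A,B,C,g,E,F]
After op 2 (swap(4, 0)): offset=0, physical=[E,B,C,g,A,F], logical=[E,B,C,g,A,F]
After op 3 (rotate(-1)): offset=5, physical=[E,B,C,g,A,F], logical=[F,E,B,C,g,A]
After op 4 (rotate(+1)): offset=0, physical=[E,B,C,g,A,F], logical=[E,B,C,g,A,F]
After op 5 (rotate(-1)): offset=5, physical=[E,B,C,g,A,F], logical=[F,E,B,C,g,A]
After op 6 (replace(5, 'a')): offset=5, physical=[E,B,C,g,a,F], logical=[F,E,B,C,g,a]
After op 7 (swap(4, 1)): offset=5, physical=[g,B,C,E,a,F], logical=[F,g,B,C,E,a]
After op 8 (rotate(-2)): offset=3, physical=[g,B,C,E,a,F], logical=[E,a,F,g,B,C]
After op 9 (rotate(+2)): offset=5, physical=[g,B,C,E,a,F], logical=[F,g,B,C,E,a]
After op 10 (replace(0, 'c')): offset=5, physical=[g,B,C,E,a,c], logical=[c,g,B,C,E,a]
After op 11 (rotate(+1)): offset=0, physical=[g,B,C,E,a,c], logical=[g,B,C,E,a,c]
After op 12 (replace(3, 'e')): offset=0, physical=[g,B,C,e,a,c], logical=[g,B,C,e,a,c]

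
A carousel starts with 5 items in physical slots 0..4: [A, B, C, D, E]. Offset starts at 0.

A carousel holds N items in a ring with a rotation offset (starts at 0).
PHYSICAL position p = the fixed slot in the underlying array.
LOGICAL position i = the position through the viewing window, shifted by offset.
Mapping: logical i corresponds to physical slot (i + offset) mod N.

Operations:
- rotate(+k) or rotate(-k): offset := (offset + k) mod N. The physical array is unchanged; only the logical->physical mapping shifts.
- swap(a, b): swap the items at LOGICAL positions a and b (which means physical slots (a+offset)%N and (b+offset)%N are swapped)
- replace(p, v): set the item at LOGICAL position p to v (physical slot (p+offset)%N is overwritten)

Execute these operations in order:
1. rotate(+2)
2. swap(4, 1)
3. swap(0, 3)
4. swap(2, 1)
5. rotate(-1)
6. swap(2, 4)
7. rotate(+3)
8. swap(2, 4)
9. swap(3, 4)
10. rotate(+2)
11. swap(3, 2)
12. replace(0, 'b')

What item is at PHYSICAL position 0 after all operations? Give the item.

After op 1 (rotate(+2)): offset=2, physical=[A,B,C,D,E], logical=[C,D,E,A,B]
After op 2 (swap(4, 1)): offset=2, physical=[A,D,C,B,E], logical=[C,B,E,A,D]
After op 3 (swap(0, 3)): offset=2, physical=[C,D,A,B,E], logical=[A,B,E,C,D]
After op 4 (swap(2, 1)): offset=2, physical=[C,D,A,E,B], logical=[A,E,B,C,D]
After op 5 (rotate(-1)): offset=1, physical=[C,D,A,E,B], logical=[D,A,E,B,C]
After op 6 (swap(2, 4)): offset=1, physical=[E,D,A,C,B], logical=[D,A,C,B,E]
After op 7 (rotate(+3)): offset=4, physical=[E,D,A,C,B], logical=[B,E,D,A,C]
After op 8 (swap(2, 4)): offset=4, physical=[E,C,A,D,B], logical=[B,E,C,A,D]
After op 9 (swap(3, 4)): offset=4, physical=[E,C,D,A,B], logical=[B,E,C,D,A]
After op 10 (rotate(+2)): offset=1, physical=[E,C,D,A,B], logical=[C,D,A,B,E]
After op 11 (swap(3, 2)): offset=1, physical=[E,C,D,B,A], logical=[C,D,B,A,E]
After op 12 (replace(0, 'b')): offset=1, physical=[E,b,D,B,A], logical=[b,D,B,A,E]

Answer: E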